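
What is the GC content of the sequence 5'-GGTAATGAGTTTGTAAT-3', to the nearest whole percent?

29%

Counting bases: G=5, C=0, T=7, A=5
G+C = 5 + 0 = 5 out of 17 bases
%GC = 5/17 × 100 = 29.41% ≈ 29%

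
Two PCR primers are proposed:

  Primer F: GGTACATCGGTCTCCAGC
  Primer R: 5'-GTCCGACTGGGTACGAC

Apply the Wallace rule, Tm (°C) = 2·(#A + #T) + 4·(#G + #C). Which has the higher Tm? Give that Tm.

Primer F: A+T=7, G+C=11 → Tm = 2(7)+4(11) = 58°C
Primer R: A+T=6, G+C=11 → Tm = 2(6)+4(11) = 56°C
58°C vs 56°C → primer F is higher.

Primer F, 58°C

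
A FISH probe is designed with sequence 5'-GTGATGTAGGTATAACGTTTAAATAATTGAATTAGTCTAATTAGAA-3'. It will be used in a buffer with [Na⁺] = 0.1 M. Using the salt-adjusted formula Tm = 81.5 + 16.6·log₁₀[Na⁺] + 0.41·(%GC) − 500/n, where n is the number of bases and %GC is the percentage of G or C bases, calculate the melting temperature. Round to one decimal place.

63.8°C

Length n = 46. Scanning the sequence gives T=17, G=9, A=18, C=2.
G+C = 11, so %GC = 11/46 × 100 = 23.913%
Salt term: 16.6 × (-1) = -16.6
GC term: 0.41 × 23.913 = 9.804; length term: −500/46 = −10.87
Tm = 81.5 + (-16.6) + 9.804 − 10.87 = 63.834 → 63.8°C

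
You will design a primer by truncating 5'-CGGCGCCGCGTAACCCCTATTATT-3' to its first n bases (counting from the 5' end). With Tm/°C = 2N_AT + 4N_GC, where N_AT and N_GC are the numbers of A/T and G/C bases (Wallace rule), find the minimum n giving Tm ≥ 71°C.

n = 22

First 21 bases: CGGCGCCGCGTAACCCCTATT → Tm = 70°C (< 71°C)
First 22 bases: CGGCGCCGCGTAACCCCTATTA → Tm = 72°C (≥ 71°C)
Since every base adds ≥2°C, Tm only increases with n, so the threshold is first crossed at n = 22.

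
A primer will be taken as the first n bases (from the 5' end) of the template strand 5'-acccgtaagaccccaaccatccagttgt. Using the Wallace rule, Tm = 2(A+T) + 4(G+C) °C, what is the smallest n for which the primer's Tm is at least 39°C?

n = 13

First 12 bases: ACCCGTAAGACC → Tm = 38°C (< 39°C)
First 13 bases: ACCCGTAAGACCC → Tm = 42°C (≥ 39°C)
Each additional base adds 2°C (A/T) or 4°C (G/C), so Tm is non-decreasing in n; n = 13 is the first length to reach 39°C.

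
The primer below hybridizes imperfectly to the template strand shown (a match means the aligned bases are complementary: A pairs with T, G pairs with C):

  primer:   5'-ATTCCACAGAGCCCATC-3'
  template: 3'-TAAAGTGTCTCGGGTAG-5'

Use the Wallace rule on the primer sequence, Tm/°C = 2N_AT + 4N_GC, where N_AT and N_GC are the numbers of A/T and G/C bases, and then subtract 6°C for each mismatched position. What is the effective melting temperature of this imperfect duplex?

Primer base counts: A=5, T=3, G=2, C=7 → A+T=8, G+C=9
Perfect-match Tm = 2(8) + 4(9) = 16 + 36 = 52°C
Mismatches (positions where the bases are not complementary): 1 (at position 4)
Effective Tm = 52 − 1×6 = 52 − 6 = 46°C

46°C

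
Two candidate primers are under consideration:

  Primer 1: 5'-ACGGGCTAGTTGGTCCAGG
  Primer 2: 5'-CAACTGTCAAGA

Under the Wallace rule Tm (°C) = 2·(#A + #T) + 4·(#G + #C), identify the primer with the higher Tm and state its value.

Primer 1: A+T=7, G+C=12 → Tm = 2(7)+4(12) = 62°C
Primer 2: A+T=7, G+C=5 → Tm = 2(7)+4(5) = 34°C
62°C vs 34°C → primer 1 is higher.

Primer 1, 62°C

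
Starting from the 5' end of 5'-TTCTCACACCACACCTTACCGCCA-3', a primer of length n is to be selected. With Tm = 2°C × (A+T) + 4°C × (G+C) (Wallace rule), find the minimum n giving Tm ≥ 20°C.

First 6 bases: TTCTCA → Tm = 16°C (< 20°C)
First 7 bases: TTCTCAC → Tm = 20°C (≥ 20°C)
Since every base adds ≥2°C, Tm only increases with n, so the threshold is first crossed at n = 7.

n = 7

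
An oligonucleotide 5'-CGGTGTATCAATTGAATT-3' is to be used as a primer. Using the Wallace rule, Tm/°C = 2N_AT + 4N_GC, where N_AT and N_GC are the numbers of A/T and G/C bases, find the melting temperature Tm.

Scanning the sequence gives T=7, A=5, G=4, C=2.
AT pairs contribute 12, GC pairs contribute 6.
Tm = 2×12 + 4×6 = 48°C

48°C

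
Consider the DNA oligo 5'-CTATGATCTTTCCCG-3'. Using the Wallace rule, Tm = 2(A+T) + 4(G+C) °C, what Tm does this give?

44°C

Base counts: C=5, G=2, T=6, A=2
So N_AT = 8 and N_GC = 7.
Tm = 2(8) + 4(7) = 16 + 28 = 44°C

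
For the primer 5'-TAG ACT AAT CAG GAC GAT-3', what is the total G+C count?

7

Counting bases: A=7, G=4, C=3, T=4
G+C = 4 + 3 = 7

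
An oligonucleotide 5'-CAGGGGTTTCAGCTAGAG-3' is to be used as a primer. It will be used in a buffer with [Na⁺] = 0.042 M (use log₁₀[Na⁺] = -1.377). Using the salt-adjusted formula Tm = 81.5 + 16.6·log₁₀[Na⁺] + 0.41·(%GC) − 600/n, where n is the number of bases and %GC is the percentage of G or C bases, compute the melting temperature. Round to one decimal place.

48.1°C

Length n = 18. Base counts: C=3, T=4, A=4, G=7
G+C = 10, so %GC = 10/18 × 100 = 55.556%
Salt term: 16.6 × (-1.377) = -22.858
GC term: 0.41 × 55.556 = 22.778; length term: −600/18 = −33.333
Tm = 81.5 + (-22.858) + 22.778 − 33.333 = 48.087 → 48.1°C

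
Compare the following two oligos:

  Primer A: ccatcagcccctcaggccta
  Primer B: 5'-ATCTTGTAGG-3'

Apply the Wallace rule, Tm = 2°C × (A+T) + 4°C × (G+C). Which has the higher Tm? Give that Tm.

Primer A, 66°C

Primer A: A+T=7, G+C=13 → Tm = 2(7)+4(13) = 66°C
Primer B: A+T=6, G+C=4 → Tm = 2(6)+4(4) = 28°C
66°C vs 28°C → primer A is higher.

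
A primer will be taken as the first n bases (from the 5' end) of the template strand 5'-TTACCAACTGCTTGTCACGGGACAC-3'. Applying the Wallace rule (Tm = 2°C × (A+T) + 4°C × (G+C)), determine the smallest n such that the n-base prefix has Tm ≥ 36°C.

n = 13

First 12 bases: TTACCAACTGCT → Tm = 34°C (< 36°C)
First 13 bases: TTACCAACTGCTT → Tm = 36°C (≥ 36°C)
Since every base adds ≥2°C, Tm only increases with n, so the threshold is first crossed at n = 13.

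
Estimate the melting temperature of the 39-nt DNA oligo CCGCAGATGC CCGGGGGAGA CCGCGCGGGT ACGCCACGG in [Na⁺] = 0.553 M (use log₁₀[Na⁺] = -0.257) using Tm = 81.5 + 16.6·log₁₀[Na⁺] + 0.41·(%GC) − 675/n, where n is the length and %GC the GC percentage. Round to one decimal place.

92.5°C

Length n = 39. Counting bases: T=2, A=6, C=14, G=17
G+C = 31, so %GC = 31/39 × 100 = 79.487%
Salt term: 16.6 × (-0.257) = -4.266
GC term: 0.41 × 79.487 = 32.59; length term: −675/39 = −17.308
Tm = 81.5 + (-4.266) + 32.59 − 17.308 = 92.516 → 92.5°C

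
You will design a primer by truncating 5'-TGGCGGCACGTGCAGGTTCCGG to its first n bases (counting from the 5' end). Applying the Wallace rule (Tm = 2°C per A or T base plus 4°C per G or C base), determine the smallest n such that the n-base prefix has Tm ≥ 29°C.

First 8 bases: TGGCGGCA → Tm = 28°C (< 29°C)
First 9 bases: TGGCGGCAC → Tm = 32°C (≥ 29°C)
Since every base adds ≥2°C, Tm only increases with n, so the threshold is first crossed at n = 9.

n = 9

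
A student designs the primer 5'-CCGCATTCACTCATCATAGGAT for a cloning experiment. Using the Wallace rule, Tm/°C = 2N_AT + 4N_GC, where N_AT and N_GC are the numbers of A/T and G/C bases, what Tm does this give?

Counting bases: G=3, A=6, T=6, C=7
A+T = 12, G+C = 10
Tm = 4·10 + 2·12 = 40 + 24 = 64°C

64°C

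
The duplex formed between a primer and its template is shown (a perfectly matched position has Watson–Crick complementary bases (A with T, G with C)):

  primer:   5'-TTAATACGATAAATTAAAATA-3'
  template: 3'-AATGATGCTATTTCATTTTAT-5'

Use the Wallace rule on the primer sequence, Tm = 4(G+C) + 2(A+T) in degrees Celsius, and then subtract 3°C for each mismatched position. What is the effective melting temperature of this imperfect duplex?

Primer base counts: A=12, T=7, G=1, C=1 → A+T=19, G+C=2
Perfect-match Tm = 2(19) + 4(2) = 38 + 8 = 46°C
Mismatches (positions where the bases are not complementary): 2 (at positions 4, 14)
Effective Tm = 46 − 2×3 = 46 − 6 = 40°C

40°C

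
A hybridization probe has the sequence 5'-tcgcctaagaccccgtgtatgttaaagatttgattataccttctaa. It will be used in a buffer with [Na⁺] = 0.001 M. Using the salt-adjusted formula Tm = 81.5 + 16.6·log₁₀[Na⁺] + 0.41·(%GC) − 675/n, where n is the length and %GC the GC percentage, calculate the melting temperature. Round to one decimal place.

Length n = 46. Scanning the sequence gives T=16, A=13, G=7, C=10.
G+C = 17, so %GC = 17/46 × 100 = 36.957%
Salt term: 16.6 × (-3) = -49.8
GC term: 0.41 × 36.957 = 15.152; length term: −675/46 = −14.674
Tm = 81.5 + (-49.8) + 15.152 − 14.674 = 32.178 → 32.2°C

32.2°C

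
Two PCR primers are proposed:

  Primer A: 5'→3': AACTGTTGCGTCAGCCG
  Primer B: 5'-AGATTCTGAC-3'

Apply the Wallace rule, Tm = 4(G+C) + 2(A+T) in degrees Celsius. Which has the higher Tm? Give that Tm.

Primer A: A+T=7, G+C=10 → Tm = 2(7)+4(10) = 54°C
Primer B: A+T=6, G+C=4 → Tm = 2(6)+4(4) = 28°C
54°C vs 28°C → primer A is higher.

Primer A, 54°C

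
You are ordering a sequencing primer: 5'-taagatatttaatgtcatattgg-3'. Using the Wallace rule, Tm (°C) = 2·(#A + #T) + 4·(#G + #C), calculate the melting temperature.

56°C

Scanning the sequence gives T=10, A=8, C=1, G=4.
AT pairs contribute 18, GC pairs contribute 5.
Tm = 2(18) + 4(5) = 36 + 20 = 56°C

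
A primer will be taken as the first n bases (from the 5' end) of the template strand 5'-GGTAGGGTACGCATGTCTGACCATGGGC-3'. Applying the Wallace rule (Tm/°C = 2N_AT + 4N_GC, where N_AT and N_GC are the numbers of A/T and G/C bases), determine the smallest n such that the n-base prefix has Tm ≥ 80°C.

n = 26

First 25 bases: GGTAGGGTACGCATGTCTGACCATG → Tm = 78°C (< 80°C)
First 26 bases: GGTAGGGTACGCATGTCTGACCATGG → Tm = 82°C (≥ 80°C)
Since every base adds ≥2°C, Tm only increases with n, so the threshold is first crossed at n = 26.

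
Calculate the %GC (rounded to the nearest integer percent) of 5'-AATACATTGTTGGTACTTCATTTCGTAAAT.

27%

G=4, C=4, A=9, T=13
G+C = 4 + 4 = 8 out of 30 bases
%GC = 8/30 × 100 = 26.67% ≈ 27%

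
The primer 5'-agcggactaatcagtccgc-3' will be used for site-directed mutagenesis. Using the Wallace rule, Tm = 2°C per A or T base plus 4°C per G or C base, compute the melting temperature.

60°C

Scanning the sequence gives T=3, G=5, A=5, C=6.
A+T = 8, G+C = 11
Tm = 2(8) + 4(11) = 16 + 44 = 60°C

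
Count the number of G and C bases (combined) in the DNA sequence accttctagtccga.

7

T=4, G=2, A=3, C=5
Total G or C: 2 + 5 = 7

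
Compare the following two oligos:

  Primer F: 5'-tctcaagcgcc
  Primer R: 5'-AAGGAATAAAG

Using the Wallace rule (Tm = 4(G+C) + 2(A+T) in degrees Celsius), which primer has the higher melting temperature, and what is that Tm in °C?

Primer F, 36°C

Primer F: A+T=4, G+C=7 → Tm = 2(4)+4(7) = 36°C
Primer R: A+T=8, G+C=3 → Tm = 2(8)+4(3) = 28°C
36°C vs 28°C → primer F is higher.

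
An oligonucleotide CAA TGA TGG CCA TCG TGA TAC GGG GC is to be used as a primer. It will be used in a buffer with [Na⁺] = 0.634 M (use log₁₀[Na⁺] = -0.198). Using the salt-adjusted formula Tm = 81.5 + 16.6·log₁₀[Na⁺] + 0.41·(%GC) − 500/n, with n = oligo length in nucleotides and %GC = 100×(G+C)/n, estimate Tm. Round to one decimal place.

Length n = 26. Counting bases: C=6, T=5, G=9, A=6
G+C = 15, so %GC = 15/26 × 100 = 57.692%
Salt term: 16.6 × (-0.198) = -3.287
GC term: 0.41 × 57.692 = 23.654; length term: −500/26 = −19.231
Tm = 81.5 + (-3.287) + 23.654 − 19.231 = 82.636 → 82.6°C

82.6°C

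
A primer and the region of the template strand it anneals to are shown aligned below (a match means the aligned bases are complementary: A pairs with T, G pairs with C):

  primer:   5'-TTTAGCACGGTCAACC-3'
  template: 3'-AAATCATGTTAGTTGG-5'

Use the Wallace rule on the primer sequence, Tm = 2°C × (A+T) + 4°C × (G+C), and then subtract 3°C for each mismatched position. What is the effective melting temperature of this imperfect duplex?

Primer base counts: A=4, T=4, G=3, C=5 → A+T=8, G+C=8
Perfect-match Tm = 2(8) + 4(8) = 16 + 32 = 48°C
Mismatches (positions where the bases are not complementary): 3 (at positions 6, 9, 10)
Effective Tm = 48 − 3×3 = 48 − 9 = 39°C

39°C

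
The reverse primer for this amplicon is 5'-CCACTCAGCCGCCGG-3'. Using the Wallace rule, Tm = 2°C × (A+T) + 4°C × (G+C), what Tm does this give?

54°C

Counting bases: C=8, A=2, G=4, T=1
AT pairs contribute 3, GC pairs contribute 12.
Tm = 4·12 + 2·3 = 48 + 6 = 54°C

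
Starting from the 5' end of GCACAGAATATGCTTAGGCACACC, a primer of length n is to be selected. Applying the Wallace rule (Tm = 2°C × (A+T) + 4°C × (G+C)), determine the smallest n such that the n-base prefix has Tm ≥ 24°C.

First 7 bases: GCACAGA → Tm = 22°C (< 24°C)
First 8 bases: GCACAGAA → Tm = 24°C (≥ 24°C)
Since every base adds ≥2°C, Tm only increases with n, so the threshold is first crossed at n = 8.

n = 8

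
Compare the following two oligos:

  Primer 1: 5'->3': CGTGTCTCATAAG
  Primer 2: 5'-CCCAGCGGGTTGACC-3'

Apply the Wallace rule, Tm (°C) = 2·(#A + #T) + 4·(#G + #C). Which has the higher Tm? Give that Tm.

Primer 1: A+T=7, G+C=6 → Tm = 2(7)+4(6) = 38°C
Primer 2: A+T=4, G+C=11 → Tm = 2(4)+4(11) = 52°C
38°C vs 52°C → primer 2 is higher.

Primer 2, 52°C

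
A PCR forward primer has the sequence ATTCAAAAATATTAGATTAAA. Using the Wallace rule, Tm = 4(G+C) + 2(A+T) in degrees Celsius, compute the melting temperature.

Counting bases: G=1, C=1, A=12, T=7
AT pairs contribute 19, GC pairs contribute 2.
Tm = 4·2 + 2·19 = 8 + 38 = 46°C

46°C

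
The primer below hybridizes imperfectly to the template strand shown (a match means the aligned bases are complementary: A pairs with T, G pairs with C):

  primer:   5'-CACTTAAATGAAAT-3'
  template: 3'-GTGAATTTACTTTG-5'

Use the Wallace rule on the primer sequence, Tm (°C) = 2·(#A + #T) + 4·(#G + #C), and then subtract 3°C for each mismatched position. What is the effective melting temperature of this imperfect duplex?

31°C

Primer base counts: A=7, T=4, G=1, C=2 → A+T=11, G+C=3
Perfect-match Tm = 2(11) + 4(3) = 22 + 12 = 34°C
Mismatches (positions where the bases are not complementary): 1 (at position 14)
Effective Tm = 34 − 1×3 = 34 − 3 = 31°C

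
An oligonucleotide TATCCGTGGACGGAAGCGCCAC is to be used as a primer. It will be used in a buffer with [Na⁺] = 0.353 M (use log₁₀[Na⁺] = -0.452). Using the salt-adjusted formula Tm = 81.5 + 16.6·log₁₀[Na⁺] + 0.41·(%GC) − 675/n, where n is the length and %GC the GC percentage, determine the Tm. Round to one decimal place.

Length n = 22. Scanning the sequence gives G=7, A=5, T=3, C=7.
G+C = 14, so %GC = 14/22 × 100 = 63.636%
Salt term: 16.6 × (-0.452) = -7.503
GC term: 0.41 × 63.636 = 26.091; length term: −675/22 = −30.682
Tm = 81.5 + (-7.503) + 26.091 − 30.682 = 69.406 → 69.4°C

69.4°C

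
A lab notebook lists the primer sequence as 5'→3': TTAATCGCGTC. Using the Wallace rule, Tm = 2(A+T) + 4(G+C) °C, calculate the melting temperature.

Counting bases: T=4, C=3, G=2, A=2
So N_AT = 6 and N_GC = 5.
Tm = 2(6) + 4(5) = 12 + 20 = 32°C

32°C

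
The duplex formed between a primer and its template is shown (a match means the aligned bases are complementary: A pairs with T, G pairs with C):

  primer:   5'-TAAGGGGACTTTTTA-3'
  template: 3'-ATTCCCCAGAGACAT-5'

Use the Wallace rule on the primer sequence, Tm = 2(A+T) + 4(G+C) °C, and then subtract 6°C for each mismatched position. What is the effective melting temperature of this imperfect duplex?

Primer base counts: A=4, T=6, G=4, C=1 → A+T=10, G+C=5
Perfect-match Tm = 2(10) + 4(5) = 20 + 20 = 40°C
Mismatches (positions where the bases are not complementary): 3 (at positions 8, 11, 13)
Effective Tm = 40 − 3×6 = 40 − 18 = 22°C

22°C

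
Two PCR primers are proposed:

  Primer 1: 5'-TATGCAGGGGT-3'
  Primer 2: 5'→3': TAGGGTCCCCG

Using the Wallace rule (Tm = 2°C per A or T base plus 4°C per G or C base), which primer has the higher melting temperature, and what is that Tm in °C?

Primer 2, 38°C

Primer 1: A+T=5, G+C=6 → Tm = 2(5)+4(6) = 34°C
Primer 2: A+T=3, G+C=8 → Tm = 2(3)+4(8) = 38°C
34°C vs 38°C → primer 2 is higher.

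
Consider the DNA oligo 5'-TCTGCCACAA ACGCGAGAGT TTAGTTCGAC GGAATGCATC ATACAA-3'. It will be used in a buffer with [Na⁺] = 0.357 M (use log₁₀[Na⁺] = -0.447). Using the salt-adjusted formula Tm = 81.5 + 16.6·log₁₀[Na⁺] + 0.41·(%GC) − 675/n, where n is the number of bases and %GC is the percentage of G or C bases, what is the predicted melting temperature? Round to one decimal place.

78.1°C

Length n = 46. T=10, A=15, G=10, C=11
G+C = 21, so %GC = 21/46 × 100 = 45.652%
Salt term: 16.6 × (-0.447) = -7.42
GC term: 0.41 × 45.652 = 18.717; length term: −675/46 = −14.674
Tm = 81.5 + (-7.42) + 18.717 − 14.674 = 78.123 → 78.1°C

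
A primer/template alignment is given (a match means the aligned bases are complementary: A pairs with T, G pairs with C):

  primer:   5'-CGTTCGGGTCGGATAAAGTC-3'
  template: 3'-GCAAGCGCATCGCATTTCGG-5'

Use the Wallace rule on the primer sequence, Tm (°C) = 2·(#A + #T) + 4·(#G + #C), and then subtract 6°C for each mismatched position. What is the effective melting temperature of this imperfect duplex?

Primer base counts: A=4, T=5, G=7, C=4 → A+T=9, G+C=11
Perfect-match Tm = 2(9) + 4(11) = 18 + 44 = 62°C
Mismatches (positions where the bases are not complementary): 5 (at positions 7, 10, 12, 13, 19)
Effective Tm = 62 − 5×6 = 62 − 30 = 32°C

32°C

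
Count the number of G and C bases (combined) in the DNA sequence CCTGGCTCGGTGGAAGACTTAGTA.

G=8, A=5, T=6, C=5
G+C = 8 + 5 = 13

13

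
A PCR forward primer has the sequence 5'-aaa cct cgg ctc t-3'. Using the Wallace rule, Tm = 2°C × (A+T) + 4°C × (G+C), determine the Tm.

40°C

Scanning the sequence gives G=2, C=5, A=3, T=3.
So N_AT = 6 and N_GC = 7.
Tm = 4·7 + 2·6 = 28 + 12 = 40°C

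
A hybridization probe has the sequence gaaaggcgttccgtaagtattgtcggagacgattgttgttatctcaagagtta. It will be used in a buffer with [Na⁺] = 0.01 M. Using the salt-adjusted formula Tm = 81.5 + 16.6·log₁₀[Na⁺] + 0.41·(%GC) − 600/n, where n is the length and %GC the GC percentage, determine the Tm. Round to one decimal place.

Length n = 53. A=14, C=7, G=15, T=17
G+C = 22, so %GC = 22/53 × 100 = 41.509%
Salt term: 16.6 × (-2) = -33.2
GC term: 0.41 × 41.509 = 17.019; length term: −600/53 = −11.321
Tm = 81.5 + (-33.2) + 17.019 − 11.321 = 53.998 → 54.0°C

54.0°C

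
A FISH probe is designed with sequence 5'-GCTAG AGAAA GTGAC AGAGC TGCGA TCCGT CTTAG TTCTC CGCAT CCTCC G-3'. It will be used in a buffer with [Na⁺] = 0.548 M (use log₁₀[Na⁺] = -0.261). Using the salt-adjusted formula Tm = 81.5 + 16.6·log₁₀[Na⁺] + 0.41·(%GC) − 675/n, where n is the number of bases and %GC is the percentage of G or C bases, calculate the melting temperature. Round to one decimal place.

Length n = 51. Base counts: G=13, T=12, C=15, A=11
G+C = 28, so %GC = 28/51 × 100 = 54.902%
Salt term: 16.6 × (-0.261) = -4.333
GC term: 0.41 × 54.902 = 22.51; length term: −675/51 = −13.235
Tm = 81.5 + (-4.333) + 22.51 − 13.235 = 86.442 → 86.4°C

86.4°C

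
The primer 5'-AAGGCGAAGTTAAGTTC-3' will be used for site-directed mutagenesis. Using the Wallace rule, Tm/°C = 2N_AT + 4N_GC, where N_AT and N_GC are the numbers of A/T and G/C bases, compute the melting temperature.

Counting bases: C=2, A=6, G=5, T=4
A+T = 10, G+C = 7
Tm = 2×10 + 4×7 = 48°C

48°C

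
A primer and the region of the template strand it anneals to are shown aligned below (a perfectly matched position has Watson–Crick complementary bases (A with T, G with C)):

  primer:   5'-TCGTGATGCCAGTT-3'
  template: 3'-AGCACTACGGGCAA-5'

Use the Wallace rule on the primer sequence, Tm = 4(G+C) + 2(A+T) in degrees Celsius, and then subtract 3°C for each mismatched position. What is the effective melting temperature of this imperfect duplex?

39°C

Primer base counts: A=2, T=5, G=4, C=3 → A+T=7, G+C=7
Perfect-match Tm = 2(7) + 4(7) = 14 + 28 = 42°C
Mismatches (positions where the bases are not complementary): 1 (at position 11)
Effective Tm = 42 − 1×3 = 42 − 3 = 39°C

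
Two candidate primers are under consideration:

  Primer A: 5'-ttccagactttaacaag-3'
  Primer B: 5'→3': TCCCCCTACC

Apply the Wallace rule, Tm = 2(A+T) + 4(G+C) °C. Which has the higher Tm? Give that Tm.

Primer A, 46°C

Primer A: A+T=11, G+C=6 → Tm = 2(11)+4(6) = 46°C
Primer B: A+T=3, G+C=7 → Tm = 2(3)+4(7) = 34°C
46°C vs 34°C → primer A is higher.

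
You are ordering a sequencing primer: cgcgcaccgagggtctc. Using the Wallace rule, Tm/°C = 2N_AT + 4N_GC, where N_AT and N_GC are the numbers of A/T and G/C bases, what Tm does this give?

Base counts: T=2, C=7, G=6, A=2
So N_AT = 4 and N_GC = 13.
Tm = 4·13 + 2·4 = 52 + 8 = 60°C

60°C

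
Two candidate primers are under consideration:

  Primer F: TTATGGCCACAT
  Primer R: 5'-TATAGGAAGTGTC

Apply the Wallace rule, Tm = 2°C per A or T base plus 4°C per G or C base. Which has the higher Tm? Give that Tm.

Primer F: A+T=7, G+C=5 → Tm = 2(7)+4(5) = 34°C
Primer R: A+T=8, G+C=5 → Tm = 2(8)+4(5) = 36°C
34°C vs 36°C → primer R is higher.

Primer R, 36°C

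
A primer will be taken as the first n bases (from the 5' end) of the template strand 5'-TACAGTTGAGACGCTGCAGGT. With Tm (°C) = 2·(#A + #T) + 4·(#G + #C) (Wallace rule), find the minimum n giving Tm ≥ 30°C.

n = 11

First 10 bases: TACAGTTGAG → Tm = 28°C (< 30°C)
First 11 bases: TACAGTTGAGA → Tm = 30°C (≥ 30°C)
Each additional base adds 2°C (A/T) or 4°C (G/C), so Tm is non-decreasing in n; n = 11 is the first length to reach 30°C.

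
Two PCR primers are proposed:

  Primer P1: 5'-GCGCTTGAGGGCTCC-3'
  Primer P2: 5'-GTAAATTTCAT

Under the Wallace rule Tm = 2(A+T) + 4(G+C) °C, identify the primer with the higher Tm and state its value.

Primer P1, 52°C

Primer P1: A+T=4, G+C=11 → Tm = 2(4)+4(11) = 52°C
Primer P2: A+T=9, G+C=2 → Tm = 2(9)+4(2) = 26°C
52°C vs 26°C → primer P1 is higher.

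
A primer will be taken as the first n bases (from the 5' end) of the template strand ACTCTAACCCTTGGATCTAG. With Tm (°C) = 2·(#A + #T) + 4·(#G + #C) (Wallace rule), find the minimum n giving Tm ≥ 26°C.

First 8 bases: ACTCTAAC → Tm = 22°C (< 26°C)
First 9 bases: ACTCTAACC → Tm = 26°C (≥ 26°C)
Since every base adds ≥2°C, Tm only increases with n, so the threshold is first crossed at n = 9.

n = 9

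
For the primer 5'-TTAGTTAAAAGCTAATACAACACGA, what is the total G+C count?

7

T=6, G=3, C=4, A=12
Total G or C: 3 + 4 = 7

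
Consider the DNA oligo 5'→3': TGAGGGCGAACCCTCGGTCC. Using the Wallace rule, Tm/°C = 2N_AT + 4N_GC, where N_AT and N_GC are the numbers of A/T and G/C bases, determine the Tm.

G=7, T=3, A=3, C=7
AT pairs contribute 6, GC pairs contribute 14.
Tm = 2(6) + 4(14) = 12 + 56 = 68°C

68°C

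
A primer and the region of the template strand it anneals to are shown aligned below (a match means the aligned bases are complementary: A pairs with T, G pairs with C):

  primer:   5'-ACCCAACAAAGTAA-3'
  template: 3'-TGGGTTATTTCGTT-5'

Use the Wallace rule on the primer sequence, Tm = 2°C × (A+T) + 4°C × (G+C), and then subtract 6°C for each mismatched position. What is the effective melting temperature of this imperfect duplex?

Primer base counts: A=8, T=1, G=1, C=4 → A+T=9, G+C=5
Perfect-match Tm = 2(9) + 4(5) = 18 + 20 = 38°C
Mismatches (positions where the bases are not complementary): 2 (at positions 7, 12)
Effective Tm = 38 − 2×6 = 38 − 12 = 26°C

26°C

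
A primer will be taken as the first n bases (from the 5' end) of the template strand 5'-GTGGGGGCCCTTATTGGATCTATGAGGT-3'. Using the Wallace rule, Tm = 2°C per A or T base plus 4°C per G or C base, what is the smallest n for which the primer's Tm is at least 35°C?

First 9 bases: GTGGGGGCC → Tm = 34°C (< 35°C)
First 10 bases: GTGGGGGCCC → Tm = 38°C (≥ 35°C)
Each additional base adds 2°C (A/T) or 4°C (G/C), so Tm is non-decreasing in n; n = 10 is the first length to reach 35°C.

n = 10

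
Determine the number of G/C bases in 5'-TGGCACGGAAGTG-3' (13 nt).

A=3, T=2, C=2, G=6
G+C = 6 + 2 = 8

8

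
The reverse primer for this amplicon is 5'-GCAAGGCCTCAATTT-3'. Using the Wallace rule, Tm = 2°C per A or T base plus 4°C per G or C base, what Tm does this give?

Base counts: A=4, G=3, C=4, T=4
A+T = 8, G+C = 7
Tm = 2×8 + 4×7 = 44°C

44°C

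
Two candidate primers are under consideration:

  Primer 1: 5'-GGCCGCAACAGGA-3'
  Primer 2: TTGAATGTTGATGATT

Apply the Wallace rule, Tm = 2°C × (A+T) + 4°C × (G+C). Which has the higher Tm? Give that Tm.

Primer 1, 44°C

Primer 1: A+T=4, G+C=9 → Tm = 2(4)+4(9) = 44°C
Primer 2: A+T=12, G+C=4 → Tm = 2(12)+4(4) = 40°C
44°C vs 40°C → primer 1 is higher.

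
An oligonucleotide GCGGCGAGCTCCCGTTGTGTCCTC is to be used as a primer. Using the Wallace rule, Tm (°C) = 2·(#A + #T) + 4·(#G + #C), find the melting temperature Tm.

82°C

T=6, C=9, A=1, G=8
So N_AT = 7 and N_GC = 17.
Tm = 2×7 + 4×17 = 82°C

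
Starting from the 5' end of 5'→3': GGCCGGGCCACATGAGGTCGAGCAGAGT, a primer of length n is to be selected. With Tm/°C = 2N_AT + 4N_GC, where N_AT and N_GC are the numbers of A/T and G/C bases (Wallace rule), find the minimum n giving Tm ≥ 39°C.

First 10 bases: GGCCGGGCCA → Tm = 38°C (< 39°C)
First 11 bases: GGCCGGGCCAC → Tm = 42°C (≥ 39°C)
Since every base adds ≥2°C, Tm only increases with n, so the threshold is first crossed at n = 11.

n = 11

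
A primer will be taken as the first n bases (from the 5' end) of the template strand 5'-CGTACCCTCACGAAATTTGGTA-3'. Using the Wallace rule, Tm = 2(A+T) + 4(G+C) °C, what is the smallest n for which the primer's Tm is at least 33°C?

n = 11

First 10 bases: CGTACCCTCA → Tm = 32°C (< 33°C)
First 11 bases: CGTACCCTCAC → Tm = 36°C (≥ 33°C)
Since every base adds ≥2°C, Tm only increases with n, so the threshold is first crossed at n = 11.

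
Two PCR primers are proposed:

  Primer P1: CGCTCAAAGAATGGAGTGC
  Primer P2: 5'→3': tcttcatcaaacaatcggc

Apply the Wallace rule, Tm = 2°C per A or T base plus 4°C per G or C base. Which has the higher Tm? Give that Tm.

Primer P1: A+T=9, G+C=10 → Tm = 2(9)+4(10) = 58°C
Primer P2: A+T=11, G+C=8 → Tm = 2(11)+4(8) = 54°C
58°C vs 54°C → primer P1 is higher.

Primer P1, 58°C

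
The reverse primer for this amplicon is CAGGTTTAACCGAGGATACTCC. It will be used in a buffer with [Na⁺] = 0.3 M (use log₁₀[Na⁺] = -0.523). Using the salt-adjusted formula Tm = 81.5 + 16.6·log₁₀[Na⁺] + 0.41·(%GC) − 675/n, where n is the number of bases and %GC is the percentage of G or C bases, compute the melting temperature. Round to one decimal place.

Length n = 22. T=5, A=6, C=6, G=5
G+C = 11, so %GC = 11/22 × 100 = 50%
Salt term: 16.6 × (-0.523) = -8.682
GC term: 0.41 × 50 = 20.5; length term: −675/22 = −30.682
Tm = 81.5 + (-8.682) + 20.5 − 30.682 = 62.636 → 62.6°C

62.6°C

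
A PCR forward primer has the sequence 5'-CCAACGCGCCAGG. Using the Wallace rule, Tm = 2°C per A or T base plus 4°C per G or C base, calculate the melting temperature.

Counting bases: C=6, T=0, A=3, G=4
AT pairs contribute 3, GC pairs contribute 10.
Tm = 4·10 + 2·3 = 40 + 6 = 46°C

46°C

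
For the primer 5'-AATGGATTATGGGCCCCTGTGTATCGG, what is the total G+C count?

14

Base counts: T=8, G=9, C=5, A=5
Total G or C: 9 + 5 = 14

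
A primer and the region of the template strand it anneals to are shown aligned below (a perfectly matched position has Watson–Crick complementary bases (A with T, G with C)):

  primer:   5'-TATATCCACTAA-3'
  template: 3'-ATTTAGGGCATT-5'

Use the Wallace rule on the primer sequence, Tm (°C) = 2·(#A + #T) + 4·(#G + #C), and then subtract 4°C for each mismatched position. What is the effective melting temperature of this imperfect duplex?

18°C

Primer base counts: A=5, T=4, G=0, C=3 → A+T=9, G+C=3
Perfect-match Tm = 2(9) + 4(3) = 18 + 12 = 30°C
Mismatches (positions where the bases are not complementary): 3 (at positions 3, 8, 9)
Effective Tm = 30 − 3×4 = 30 − 12 = 18°C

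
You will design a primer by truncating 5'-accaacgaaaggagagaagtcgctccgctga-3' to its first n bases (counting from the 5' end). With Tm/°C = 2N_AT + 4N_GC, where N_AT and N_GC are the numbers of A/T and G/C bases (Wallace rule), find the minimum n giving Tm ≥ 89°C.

First 28 bases: ACCAACGAAAGGAGAGAAGTCGCTCCGC → Tm = 88°C (< 89°C)
First 29 bases: ACCAACGAAAGGAGAGAAGTCGCTCCGCT → Tm = 90°C (≥ 89°C)
Since every base adds ≥2°C, Tm only increases with n, so the threshold is first crossed at n = 29.

n = 29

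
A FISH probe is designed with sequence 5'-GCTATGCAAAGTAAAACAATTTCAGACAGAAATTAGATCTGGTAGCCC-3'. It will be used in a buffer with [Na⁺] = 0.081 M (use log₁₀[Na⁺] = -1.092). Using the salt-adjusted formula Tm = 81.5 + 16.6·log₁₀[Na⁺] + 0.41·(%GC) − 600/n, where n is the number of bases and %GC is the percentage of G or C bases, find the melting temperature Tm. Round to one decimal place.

66.2°C

Length n = 48. C=9, A=19, G=9, T=11
G+C = 18, so %GC = 18/48 × 100 = 37.5%
Salt term: 16.6 × (-1.092) = -18.127
GC term: 0.41 × 37.5 = 15.375; length term: −600/48 = −12.5
Tm = 81.5 + (-18.127) + 15.375 − 12.5 = 66.248 → 66.2°C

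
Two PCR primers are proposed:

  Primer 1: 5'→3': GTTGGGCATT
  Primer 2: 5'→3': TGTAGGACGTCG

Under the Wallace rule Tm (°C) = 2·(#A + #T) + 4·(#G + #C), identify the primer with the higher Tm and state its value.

Primer 2, 38°C

Primer 1: A+T=5, G+C=5 → Tm = 2(5)+4(5) = 30°C
Primer 2: A+T=5, G+C=7 → Tm = 2(5)+4(7) = 38°C
30°C vs 38°C → primer 2 is higher.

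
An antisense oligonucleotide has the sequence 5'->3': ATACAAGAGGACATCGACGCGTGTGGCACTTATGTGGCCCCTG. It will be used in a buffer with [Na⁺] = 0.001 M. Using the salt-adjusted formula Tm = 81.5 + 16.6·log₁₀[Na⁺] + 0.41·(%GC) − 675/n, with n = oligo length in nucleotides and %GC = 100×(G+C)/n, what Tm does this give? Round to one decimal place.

38.9°C

Length n = 43. T=9, C=11, A=10, G=13
G+C = 24, so %GC = 24/43 × 100 = 55.814%
Salt term: 16.6 × (-3) = -49.8
GC term: 0.41 × 55.814 = 22.884; length term: −675/43 = −15.698
Tm = 81.5 + (-49.8) + 22.884 − 15.698 = 38.886 → 38.9°C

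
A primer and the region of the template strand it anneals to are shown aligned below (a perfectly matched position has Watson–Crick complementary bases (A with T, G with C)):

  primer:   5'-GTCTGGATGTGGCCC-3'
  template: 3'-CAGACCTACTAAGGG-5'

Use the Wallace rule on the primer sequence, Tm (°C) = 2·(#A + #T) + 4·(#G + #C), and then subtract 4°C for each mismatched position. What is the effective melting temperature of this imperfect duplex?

38°C

Primer base counts: A=1, T=4, G=6, C=4 → A+T=5, G+C=10
Perfect-match Tm = 2(5) + 4(10) = 10 + 40 = 50°C
Mismatches (positions where the bases are not complementary): 3 (at positions 10, 11, 12)
Effective Tm = 50 − 3×4 = 50 − 12 = 38°C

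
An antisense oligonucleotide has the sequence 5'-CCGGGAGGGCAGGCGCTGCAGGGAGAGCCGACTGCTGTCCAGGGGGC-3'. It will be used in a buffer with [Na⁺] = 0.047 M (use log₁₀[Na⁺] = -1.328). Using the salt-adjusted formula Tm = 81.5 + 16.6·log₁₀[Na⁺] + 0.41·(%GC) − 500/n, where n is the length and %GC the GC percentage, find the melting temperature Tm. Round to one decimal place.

Length n = 47. C=13, T=4, G=23, A=7
G+C = 36, so %GC = 36/47 × 100 = 76.596%
Salt term: 16.6 × (-1.328) = -22.045
GC term: 0.41 × 76.596 = 31.404; length term: −500/47 = −10.638
Tm = 81.5 + (-22.045) + 31.404 − 10.638 = 80.221 → 80.2°C

80.2°C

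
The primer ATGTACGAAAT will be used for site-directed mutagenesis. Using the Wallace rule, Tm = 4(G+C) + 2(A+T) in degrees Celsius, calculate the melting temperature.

28°C

T=3, C=1, G=2, A=5
So N_AT = 8 and N_GC = 3.
Tm = 2(8) + 4(3) = 16 + 12 = 28°C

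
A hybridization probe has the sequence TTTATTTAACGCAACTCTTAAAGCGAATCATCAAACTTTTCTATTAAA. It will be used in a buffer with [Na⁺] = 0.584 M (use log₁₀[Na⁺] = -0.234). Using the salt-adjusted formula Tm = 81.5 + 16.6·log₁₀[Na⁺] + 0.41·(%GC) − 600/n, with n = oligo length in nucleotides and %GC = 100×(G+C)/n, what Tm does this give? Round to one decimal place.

Length n = 48. C=9, A=18, G=3, T=18
G+C = 12, so %GC = 12/48 × 100 = 25%
Salt term: 16.6 × (-0.234) = -3.884
GC term: 0.41 × 25 = 10.25; length term: −600/48 = −12.5
Tm = 81.5 + (-3.884) + 10.25 − 12.5 = 75.366 → 75.4°C

75.4°C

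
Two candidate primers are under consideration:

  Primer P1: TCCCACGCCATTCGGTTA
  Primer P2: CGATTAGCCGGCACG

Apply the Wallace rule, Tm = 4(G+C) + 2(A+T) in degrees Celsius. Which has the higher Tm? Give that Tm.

Primer P1, 56°C

Primer P1: A+T=8, G+C=10 → Tm = 2(8)+4(10) = 56°C
Primer P2: A+T=5, G+C=10 → Tm = 2(5)+4(10) = 50°C
56°C vs 50°C → primer P1 is higher.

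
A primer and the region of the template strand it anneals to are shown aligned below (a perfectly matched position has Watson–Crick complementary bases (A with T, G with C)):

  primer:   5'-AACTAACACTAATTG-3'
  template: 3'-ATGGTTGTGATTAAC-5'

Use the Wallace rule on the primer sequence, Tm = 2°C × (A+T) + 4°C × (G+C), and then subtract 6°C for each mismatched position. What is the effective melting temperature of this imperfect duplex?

Primer base counts: A=7, T=4, G=1, C=3 → A+T=11, G+C=4
Perfect-match Tm = 2(11) + 4(4) = 22 + 16 = 38°C
Mismatches (positions where the bases are not complementary): 2 (at positions 1, 4)
Effective Tm = 38 − 2×6 = 38 − 12 = 26°C

26°C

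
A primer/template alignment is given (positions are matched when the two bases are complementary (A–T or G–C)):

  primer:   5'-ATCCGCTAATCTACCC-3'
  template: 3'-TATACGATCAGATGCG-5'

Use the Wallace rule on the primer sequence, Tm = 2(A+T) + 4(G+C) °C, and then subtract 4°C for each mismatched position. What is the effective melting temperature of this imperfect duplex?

Primer base counts: A=4, T=4, G=1, C=7 → A+T=8, G+C=8
Perfect-match Tm = 2(8) + 4(8) = 16 + 32 = 48°C
Mismatches (positions where the bases are not complementary): 4 (at positions 3, 4, 9, 15)
Effective Tm = 48 − 4×4 = 48 − 16 = 32°C

32°C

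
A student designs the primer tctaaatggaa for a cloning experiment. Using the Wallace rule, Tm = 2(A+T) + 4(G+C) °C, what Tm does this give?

28°C

A=5, G=2, C=1, T=3
AT pairs contribute 8, GC pairs contribute 3.
Tm = 4·3 + 2·8 = 12 + 16 = 28°C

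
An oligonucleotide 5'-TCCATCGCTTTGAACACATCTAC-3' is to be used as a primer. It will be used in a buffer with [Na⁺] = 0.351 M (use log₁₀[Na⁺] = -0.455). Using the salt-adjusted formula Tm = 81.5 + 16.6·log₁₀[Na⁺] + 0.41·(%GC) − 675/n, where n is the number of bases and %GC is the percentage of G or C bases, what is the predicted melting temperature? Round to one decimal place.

62.4°C

Length n = 23. Base counts: C=8, G=2, T=7, A=6
G+C = 10, so %GC = 10/23 × 100 = 43.478%
Salt term: 16.6 × (-0.455) = -7.553
GC term: 0.41 × 43.478 = 17.826; length term: −675/23 = −29.348
Tm = 81.5 + (-7.553) + 17.826 − 29.348 = 62.425 → 62.4°C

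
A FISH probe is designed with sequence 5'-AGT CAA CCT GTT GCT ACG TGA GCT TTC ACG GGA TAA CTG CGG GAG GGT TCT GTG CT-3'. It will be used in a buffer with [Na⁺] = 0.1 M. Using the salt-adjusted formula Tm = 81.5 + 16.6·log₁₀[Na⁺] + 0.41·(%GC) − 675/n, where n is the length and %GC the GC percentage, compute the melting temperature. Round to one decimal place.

74.8°C

Length n = 56. Base counts: A=10, T=16, C=12, G=18
G+C = 30, so %GC = 30/56 × 100 = 53.571%
Salt term: 16.6 × (-1) = -16.6
GC term: 0.41 × 53.571 = 21.964; length term: −675/56 = −12.054
Tm = 81.5 + (-16.6) + 21.964 − 12.054 = 74.81 → 74.8°C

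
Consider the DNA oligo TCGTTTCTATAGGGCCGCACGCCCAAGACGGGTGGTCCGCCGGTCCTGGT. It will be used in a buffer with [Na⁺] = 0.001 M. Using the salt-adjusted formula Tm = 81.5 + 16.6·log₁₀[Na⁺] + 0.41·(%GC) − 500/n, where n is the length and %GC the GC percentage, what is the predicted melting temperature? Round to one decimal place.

Length n = 50. Counting bases: T=11, G=17, C=16, A=6
G+C = 33, so %GC = 33/50 × 100 = 66%
Salt term: 16.6 × (-3) = -49.8
GC term: 0.41 × 66 = 27.06; length term: −500/50 = −10
Tm = 81.5 + (-49.8) + 27.06 − 10 = 48.76 → 48.8°C

48.8°C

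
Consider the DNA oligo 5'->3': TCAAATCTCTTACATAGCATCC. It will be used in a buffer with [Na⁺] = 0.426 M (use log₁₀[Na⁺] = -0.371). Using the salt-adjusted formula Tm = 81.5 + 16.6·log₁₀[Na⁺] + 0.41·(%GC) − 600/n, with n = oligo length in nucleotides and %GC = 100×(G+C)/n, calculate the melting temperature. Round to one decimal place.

63.0°C

Length n = 22. Counting bases: A=7, T=7, C=7, G=1
G+C = 8, so %GC = 8/22 × 100 = 36.364%
Salt term: 16.6 × (-0.371) = -6.159
GC term: 0.41 × 36.364 = 14.909; length term: −600/22 = −27.273
Tm = 81.5 + (-6.159) + 14.909 − 27.273 = 62.977 → 63.0°C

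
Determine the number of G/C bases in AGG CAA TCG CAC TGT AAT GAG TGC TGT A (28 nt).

13

Base counts: T=7, G=8, A=8, C=5
G+C = 8 + 5 = 13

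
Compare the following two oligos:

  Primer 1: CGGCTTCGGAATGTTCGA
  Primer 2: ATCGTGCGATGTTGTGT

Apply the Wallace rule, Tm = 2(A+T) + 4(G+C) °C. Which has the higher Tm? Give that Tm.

Primer 1, 56°C

Primer 1: A+T=8, G+C=10 → Tm = 2(8)+4(10) = 56°C
Primer 2: A+T=9, G+C=8 → Tm = 2(9)+4(8) = 50°C
56°C vs 50°C → primer 1 is higher.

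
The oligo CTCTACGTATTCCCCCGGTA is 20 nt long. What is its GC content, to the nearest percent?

Base counts: T=6, G=3, C=8, A=3
G+C = 3 + 8 = 11 out of 20 bases
%GC = 11/20 × 100 = 55% ≈ 55%

55%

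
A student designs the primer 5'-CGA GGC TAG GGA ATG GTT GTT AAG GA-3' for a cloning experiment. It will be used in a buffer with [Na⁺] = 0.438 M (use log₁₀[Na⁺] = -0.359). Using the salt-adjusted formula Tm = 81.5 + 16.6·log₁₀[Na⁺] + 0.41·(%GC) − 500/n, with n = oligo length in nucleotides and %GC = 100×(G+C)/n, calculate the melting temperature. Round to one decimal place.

76.8°C

Length n = 26. Counting bases: T=6, A=7, G=11, C=2
G+C = 13, so %GC = 13/26 × 100 = 50%
Salt term: 16.6 × (-0.359) = -5.959
GC term: 0.41 × 50 = 20.5; length term: −500/26 = −19.231
Tm = 81.5 + (-5.959) + 20.5 − 19.231 = 76.81 → 76.8°C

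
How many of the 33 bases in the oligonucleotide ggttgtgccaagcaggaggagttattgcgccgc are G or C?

Base counts: T=7, A=6, G=13, C=7
G+C = 13 + 7 = 20

20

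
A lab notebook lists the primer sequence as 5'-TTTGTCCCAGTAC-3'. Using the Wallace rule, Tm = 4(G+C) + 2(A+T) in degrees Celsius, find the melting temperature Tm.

38°C

Base counts: C=4, T=5, G=2, A=2
AT pairs contribute 7, GC pairs contribute 6.
Tm = 4·6 + 2·7 = 24 + 14 = 38°C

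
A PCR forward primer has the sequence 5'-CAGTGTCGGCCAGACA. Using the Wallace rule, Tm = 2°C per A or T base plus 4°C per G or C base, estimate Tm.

Counting bases: T=2, G=5, A=4, C=5
A+T = 6, G+C = 10
Tm = 4·10 + 2·6 = 40 + 12 = 52°C

52°C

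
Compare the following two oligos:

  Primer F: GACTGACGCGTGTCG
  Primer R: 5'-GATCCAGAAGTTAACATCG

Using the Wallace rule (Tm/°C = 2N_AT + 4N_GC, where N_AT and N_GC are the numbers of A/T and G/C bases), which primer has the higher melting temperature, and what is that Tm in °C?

Primer F: A+T=5, G+C=10 → Tm = 2(5)+4(10) = 50°C
Primer R: A+T=11, G+C=8 → Tm = 2(11)+4(8) = 54°C
50°C vs 54°C → primer R is higher.

Primer R, 54°C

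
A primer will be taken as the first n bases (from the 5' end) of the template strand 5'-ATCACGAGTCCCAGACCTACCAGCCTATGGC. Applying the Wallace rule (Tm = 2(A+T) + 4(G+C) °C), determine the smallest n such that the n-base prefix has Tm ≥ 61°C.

First 19 bases: ATCACGAGTCCCAGACCTA → Tm = 58°C (< 61°C)
First 20 bases: ATCACGAGTCCCAGACCTAC → Tm = 62°C (≥ 61°C)
Each additional base adds 2°C (A/T) or 4°C (G/C), so Tm is non-decreasing in n; n = 20 is the first length to reach 61°C.

n = 20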